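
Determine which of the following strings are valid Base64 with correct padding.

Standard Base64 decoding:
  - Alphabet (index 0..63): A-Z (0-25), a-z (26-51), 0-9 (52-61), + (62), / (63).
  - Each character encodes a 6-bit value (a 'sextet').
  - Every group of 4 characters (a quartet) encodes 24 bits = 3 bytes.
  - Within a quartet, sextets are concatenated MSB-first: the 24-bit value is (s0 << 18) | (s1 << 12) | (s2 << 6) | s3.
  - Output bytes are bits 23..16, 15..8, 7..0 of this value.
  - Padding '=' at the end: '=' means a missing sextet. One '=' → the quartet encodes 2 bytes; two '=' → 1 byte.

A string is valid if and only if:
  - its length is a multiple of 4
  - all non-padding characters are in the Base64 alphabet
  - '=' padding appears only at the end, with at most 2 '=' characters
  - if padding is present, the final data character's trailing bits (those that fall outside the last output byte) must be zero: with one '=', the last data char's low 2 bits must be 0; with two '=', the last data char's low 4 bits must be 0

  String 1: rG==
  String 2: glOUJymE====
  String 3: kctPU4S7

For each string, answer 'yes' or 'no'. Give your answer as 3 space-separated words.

Answer: no no yes

Derivation:
String 1: 'rG==' → invalid (bad trailing bits)
String 2: 'glOUJymE====' → invalid (4 pad chars (max 2))
String 3: 'kctPU4S7' → valid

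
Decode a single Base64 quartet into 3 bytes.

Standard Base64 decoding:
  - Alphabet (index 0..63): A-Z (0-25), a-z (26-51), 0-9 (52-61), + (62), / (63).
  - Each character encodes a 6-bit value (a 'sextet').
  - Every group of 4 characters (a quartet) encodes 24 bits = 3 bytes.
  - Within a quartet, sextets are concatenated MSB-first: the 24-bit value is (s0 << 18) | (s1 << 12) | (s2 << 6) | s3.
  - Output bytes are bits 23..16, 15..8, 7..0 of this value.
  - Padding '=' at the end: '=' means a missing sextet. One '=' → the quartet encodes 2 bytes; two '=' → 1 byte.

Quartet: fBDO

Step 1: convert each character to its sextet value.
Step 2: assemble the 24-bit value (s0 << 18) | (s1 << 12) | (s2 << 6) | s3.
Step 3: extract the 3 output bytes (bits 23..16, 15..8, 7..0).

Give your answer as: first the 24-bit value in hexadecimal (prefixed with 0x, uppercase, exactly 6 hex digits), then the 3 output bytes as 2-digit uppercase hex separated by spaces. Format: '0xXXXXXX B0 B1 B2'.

Answer: 0x7C10CE 7C 10 CE

Derivation:
Sextets: f=31, B=1, D=3, O=14
24-bit: (31<<18) | (1<<12) | (3<<6) | 14
      = 0x7C0000 | 0x001000 | 0x0000C0 | 0x00000E
      = 0x7C10CE
Bytes: (v>>16)&0xFF=7C, (v>>8)&0xFF=10, v&0xFF=CE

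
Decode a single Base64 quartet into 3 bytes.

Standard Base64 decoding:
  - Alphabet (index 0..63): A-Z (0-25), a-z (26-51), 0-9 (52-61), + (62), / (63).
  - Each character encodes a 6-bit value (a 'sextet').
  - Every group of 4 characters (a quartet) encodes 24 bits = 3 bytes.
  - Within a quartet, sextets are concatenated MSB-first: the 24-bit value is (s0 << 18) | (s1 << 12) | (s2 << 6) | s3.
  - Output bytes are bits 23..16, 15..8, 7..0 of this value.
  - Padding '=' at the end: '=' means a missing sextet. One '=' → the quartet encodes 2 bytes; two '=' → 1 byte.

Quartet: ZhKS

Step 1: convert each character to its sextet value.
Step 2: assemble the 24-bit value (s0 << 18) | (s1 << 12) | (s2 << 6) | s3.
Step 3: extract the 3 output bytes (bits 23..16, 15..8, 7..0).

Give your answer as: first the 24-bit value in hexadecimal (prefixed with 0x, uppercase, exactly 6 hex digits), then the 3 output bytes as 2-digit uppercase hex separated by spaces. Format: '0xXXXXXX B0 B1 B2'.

Sextets: Z=25, h=33, K=10, S=18
24-bit: (25<<18) | (33<<12) | (10<<6) | 18
      = 0x640000 | 0x021000 | 0x000280 | 0x000012
      = 0x661292
Bytes: (v>>16)&0xFF=66, (v>>8)&0xFF=12, v&0xFF=92

Answer: 0x661292 66 12 92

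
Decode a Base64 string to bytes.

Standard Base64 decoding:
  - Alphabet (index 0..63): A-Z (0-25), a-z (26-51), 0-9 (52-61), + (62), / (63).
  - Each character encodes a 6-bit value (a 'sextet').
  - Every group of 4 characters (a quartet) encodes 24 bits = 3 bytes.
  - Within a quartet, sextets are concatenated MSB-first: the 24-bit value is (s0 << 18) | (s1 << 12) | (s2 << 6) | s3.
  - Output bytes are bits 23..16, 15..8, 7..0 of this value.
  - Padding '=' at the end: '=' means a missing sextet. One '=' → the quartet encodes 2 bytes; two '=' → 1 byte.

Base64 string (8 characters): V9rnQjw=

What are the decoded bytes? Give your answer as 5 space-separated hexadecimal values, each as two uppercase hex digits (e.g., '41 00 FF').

Answer: 57 DA E7 42 3C

Derivation:
After char 0 ('V'=21): chars_in_quartet=1 acc=0x15 bytes_emitted=0
After char 1 ('9'=61): chars_in_quartet=2 acc=0x57D bytes_emitted=0
After char 2 ('r'=43): chars_in_quartet=3 acc=0x15F6B bytes_emitted=0
After char 3 ('n'=39): chars_in_quartet=4 acc=0x57DAE7 -> emit 57 DA E7, reset; bytes_emitted=3
After char 4 ('Q'=16): chars_in_quartet=1 acc=0x10 bytes_emitted=3
After char 5 ('j'=35): chars_in_quartet=2 acc=0x423 bytes_emitted=3
After char 6 ('w'=48): chars_in_quartet=3 acc=0x108F0 bytes_emitted=3
Padding '=': partial quartet acc=0x108F0 -> emit 42 3C; bytes_emitted=5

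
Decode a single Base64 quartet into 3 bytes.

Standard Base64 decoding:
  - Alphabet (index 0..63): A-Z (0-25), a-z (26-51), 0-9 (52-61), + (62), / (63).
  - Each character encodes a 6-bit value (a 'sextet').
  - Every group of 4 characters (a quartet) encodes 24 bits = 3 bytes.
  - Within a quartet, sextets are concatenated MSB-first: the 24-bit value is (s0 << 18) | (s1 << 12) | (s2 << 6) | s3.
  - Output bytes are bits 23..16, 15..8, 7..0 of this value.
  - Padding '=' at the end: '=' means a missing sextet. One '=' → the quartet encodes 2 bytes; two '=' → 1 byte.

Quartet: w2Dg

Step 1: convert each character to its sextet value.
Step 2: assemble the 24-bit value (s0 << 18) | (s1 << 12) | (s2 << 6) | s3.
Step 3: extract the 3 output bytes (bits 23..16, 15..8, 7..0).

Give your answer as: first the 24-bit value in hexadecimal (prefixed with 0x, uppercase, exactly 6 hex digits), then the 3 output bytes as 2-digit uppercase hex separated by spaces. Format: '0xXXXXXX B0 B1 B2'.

Sextets: w=48, 2=54, D=3, g=32
24-bit: (48<<18) | (54<<12) | (3<<6) | 32
      = 0xC00000 | 0x036000 | 0x0000C0 | 0x000020
      = 0xC360E0
Bytes: (v>>16)&0xFF=C3, (v>>8)&0xFF=60, v&0xFF=E0

Answer: 0xC360E0 C3 60 E0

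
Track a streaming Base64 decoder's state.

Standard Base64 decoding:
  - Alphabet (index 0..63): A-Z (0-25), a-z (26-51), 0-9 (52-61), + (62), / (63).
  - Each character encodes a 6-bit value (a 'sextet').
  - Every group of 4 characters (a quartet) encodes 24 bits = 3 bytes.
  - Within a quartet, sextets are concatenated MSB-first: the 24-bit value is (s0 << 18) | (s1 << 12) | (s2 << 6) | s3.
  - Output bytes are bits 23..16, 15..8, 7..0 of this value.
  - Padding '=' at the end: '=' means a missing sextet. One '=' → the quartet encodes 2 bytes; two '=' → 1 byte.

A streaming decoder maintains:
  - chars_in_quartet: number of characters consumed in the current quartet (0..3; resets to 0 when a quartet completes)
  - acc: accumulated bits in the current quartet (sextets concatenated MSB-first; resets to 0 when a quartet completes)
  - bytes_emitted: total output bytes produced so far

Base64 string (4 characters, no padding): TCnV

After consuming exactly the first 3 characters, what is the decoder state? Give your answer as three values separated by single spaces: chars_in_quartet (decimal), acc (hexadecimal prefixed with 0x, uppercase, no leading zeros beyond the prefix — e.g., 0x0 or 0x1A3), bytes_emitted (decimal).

After char 0 ('T'=19): chars_in_quartet=1 acc=0x13 bytes_emitted=0
After char 1 ('C'=2): chars_in_quartet=2 acc=0x4C2 bytes_emitted=0
After char 2 ('n'=39): chars_in_quartet=3 acc=0x130A7 bytes_emitted=0

Answer: 3 0x130A7 0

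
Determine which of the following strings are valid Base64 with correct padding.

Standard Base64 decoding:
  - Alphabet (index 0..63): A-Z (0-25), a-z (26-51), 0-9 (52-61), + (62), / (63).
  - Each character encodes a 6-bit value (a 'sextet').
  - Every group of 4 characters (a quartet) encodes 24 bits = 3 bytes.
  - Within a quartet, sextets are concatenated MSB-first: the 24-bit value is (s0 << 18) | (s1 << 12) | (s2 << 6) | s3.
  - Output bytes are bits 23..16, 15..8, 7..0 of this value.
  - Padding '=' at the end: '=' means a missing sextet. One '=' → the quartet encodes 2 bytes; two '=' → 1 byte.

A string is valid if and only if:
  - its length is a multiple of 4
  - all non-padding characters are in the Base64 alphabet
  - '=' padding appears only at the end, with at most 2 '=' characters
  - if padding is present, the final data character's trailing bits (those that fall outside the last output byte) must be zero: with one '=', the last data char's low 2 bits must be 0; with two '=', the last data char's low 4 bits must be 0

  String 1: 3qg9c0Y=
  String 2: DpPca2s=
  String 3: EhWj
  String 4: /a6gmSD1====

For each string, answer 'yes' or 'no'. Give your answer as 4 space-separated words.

Answer: yes yes yes no

Derivation:
String 1: '3qg9c0Y=' → valid
String 2: 'DpPca2s=' → valid
String 3: 'EhWj' → valid
String 4: '/a6gmSD1====' → invalid (4 pad chars (max 2))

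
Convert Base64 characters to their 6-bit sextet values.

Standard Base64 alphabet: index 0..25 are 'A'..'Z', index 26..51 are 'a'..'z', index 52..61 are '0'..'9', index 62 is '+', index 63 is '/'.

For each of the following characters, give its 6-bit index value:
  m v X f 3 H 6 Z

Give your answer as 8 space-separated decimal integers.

Answer: 38 47 23 31 55 7 58 25

Derivation:
'm': a..z range, 26 + ord('m') − ord('a') = 38
'v': a..z range, 26 + ord('v') − ord('a') = 47
'X': A..Z range, ord('X') − ord('A') = 23
'f': a..z range, 26 + ord('f') − ord('a') = 31
'3': 0..9 range, 52 + ord('3') − ord('0') = 55
'H': A..Z range, ord('H') − ord('A') = 7
'6': 0..9 range, 52 + ord('6') − ord('0') = 58
'Z': A..Z range, ord('Z') − ord('A') = 25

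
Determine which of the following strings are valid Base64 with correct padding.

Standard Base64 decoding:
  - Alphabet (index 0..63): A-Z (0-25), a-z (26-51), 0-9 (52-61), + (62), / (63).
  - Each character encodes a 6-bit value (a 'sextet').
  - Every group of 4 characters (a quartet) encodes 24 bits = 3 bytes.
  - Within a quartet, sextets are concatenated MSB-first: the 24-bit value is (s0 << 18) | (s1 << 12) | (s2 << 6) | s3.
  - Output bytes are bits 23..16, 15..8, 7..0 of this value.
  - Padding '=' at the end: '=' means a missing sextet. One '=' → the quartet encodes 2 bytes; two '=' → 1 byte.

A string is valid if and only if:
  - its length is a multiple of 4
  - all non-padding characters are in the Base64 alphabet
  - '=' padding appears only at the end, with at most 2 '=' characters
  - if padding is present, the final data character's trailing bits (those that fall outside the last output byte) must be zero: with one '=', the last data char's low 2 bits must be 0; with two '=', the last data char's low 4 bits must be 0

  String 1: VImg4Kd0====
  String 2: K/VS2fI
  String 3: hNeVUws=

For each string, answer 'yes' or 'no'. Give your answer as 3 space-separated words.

Answer: no no yes

Derivation:
String 1: 'VImg4Kd0====' → invalid (4 pad chars (max 2))
String 2: 'K/VS2fI' → invalid (len=7 not mult of 4)
String 3: 'hNeVUws=' → valid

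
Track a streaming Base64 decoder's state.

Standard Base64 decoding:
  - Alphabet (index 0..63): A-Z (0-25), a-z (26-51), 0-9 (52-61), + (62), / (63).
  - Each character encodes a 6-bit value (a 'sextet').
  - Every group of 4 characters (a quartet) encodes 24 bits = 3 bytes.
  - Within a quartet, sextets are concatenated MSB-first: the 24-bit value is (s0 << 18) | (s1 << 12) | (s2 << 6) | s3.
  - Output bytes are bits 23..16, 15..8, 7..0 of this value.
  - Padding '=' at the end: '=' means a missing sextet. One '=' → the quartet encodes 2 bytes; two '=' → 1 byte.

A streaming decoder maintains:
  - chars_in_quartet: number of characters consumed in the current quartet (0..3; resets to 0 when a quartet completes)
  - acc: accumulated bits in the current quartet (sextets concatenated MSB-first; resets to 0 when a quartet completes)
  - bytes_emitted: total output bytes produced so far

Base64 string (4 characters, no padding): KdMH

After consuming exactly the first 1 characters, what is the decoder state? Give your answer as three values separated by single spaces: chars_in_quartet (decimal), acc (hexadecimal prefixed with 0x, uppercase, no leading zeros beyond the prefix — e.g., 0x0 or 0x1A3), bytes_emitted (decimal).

After char 0 ('K'=10): chars_in_quartet=1 acc=0xA bytes_emitted=0

Answer: 1 0xA 0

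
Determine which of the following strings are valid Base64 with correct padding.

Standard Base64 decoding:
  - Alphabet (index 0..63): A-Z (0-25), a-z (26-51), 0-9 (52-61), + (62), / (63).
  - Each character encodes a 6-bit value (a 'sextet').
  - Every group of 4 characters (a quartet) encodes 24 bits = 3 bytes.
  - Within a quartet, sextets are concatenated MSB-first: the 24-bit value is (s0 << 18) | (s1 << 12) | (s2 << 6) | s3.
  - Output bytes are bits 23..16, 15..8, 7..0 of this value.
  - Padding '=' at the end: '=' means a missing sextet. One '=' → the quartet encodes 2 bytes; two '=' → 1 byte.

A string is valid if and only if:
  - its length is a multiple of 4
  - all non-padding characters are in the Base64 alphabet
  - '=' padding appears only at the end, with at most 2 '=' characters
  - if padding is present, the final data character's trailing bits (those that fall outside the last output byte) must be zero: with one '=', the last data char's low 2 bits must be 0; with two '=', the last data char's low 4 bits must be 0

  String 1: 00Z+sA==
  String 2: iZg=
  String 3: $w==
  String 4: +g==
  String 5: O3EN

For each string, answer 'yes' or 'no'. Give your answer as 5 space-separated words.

Answer: yes yes no yes yes

Derivation:
String 1: '00Z+sA==' → valid
String 2: 'iZg=' → valid
String 3: '$w==' → invalid (bad char(s): ['$'])
String 4: '+g==' → valid
String 5: 'O3EN' → valid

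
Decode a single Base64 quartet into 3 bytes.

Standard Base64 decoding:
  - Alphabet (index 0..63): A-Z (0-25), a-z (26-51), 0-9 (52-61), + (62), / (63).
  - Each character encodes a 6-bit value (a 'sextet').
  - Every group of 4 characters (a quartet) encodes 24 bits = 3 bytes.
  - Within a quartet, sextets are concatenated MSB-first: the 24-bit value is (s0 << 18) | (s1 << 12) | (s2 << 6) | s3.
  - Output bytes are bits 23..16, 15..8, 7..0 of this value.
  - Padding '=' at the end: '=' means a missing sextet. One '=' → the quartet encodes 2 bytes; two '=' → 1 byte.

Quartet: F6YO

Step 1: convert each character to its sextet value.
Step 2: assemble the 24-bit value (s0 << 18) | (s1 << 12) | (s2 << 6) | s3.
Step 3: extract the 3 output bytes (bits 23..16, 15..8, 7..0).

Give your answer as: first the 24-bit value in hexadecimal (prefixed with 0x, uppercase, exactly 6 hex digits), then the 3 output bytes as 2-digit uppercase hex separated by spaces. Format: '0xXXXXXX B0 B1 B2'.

Sextets: F=5, 6=58, Y=24, O=14
24-bit: (5<<18) | (58<<12) | (24<<6) | 14
      = 0x140000 | 0x03A000 | 0x000600 | 0x00000E
      = 0x17A60E
Bytes: (v>>16)&0xFF=17, (v>>8)&0xFF=A6, v&0xFF=0E

Answer: 0x17A60E 17 A6 0E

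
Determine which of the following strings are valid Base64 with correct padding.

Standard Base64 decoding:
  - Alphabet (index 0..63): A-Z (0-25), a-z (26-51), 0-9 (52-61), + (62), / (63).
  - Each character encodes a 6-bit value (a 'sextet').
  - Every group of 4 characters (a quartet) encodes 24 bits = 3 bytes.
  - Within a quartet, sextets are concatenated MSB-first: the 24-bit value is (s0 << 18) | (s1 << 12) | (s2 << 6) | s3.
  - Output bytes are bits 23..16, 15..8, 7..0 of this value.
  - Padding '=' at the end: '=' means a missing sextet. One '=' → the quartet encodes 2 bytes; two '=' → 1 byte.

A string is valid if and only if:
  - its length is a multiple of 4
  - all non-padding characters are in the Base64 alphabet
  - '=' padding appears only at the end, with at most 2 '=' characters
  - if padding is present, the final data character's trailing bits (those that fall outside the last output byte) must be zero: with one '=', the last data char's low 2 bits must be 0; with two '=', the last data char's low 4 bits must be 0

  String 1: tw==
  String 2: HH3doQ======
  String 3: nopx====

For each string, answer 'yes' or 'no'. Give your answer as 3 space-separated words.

String 1: 'tw==' → valid
String 2: 'HH3doQ======' → invalid (6 pad chars (max 2))
String 3: 'nopx====' → invalid (4 pad chars (max 2))

Answer: yes no no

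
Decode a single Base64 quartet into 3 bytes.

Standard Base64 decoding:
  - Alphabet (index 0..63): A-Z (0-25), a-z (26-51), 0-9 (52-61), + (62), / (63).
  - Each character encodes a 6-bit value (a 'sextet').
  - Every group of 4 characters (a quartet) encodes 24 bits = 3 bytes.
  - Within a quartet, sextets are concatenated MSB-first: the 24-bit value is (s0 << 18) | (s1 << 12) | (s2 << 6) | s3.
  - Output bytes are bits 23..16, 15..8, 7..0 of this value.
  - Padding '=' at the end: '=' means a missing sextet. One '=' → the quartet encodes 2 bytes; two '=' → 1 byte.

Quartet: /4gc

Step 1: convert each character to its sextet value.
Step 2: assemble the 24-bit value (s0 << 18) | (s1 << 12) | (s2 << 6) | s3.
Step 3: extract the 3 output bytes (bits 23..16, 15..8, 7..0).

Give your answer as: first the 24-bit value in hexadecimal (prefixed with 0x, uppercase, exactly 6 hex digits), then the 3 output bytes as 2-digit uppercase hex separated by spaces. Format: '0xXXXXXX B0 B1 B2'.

Answer: 0xFF881C FF 88 1C

Derivation:
Sextets: /=63, 4=56, g=32, c=28
24-bit: (63<<18) | (56<<12) | (32<<6) | 28
      = 0xFC0000 | 0x038000 | 0x000800 | 0x00001C
      = 0xFF881C
Bytes: (v>>16)&0xFF=FF, (v>>8)&0xFF=88, v&0xFF=1C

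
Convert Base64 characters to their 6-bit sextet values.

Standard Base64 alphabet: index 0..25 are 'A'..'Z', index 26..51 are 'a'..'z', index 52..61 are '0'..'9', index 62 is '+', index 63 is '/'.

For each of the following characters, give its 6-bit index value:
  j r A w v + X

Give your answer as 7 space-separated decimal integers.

'j': a..z range, 26 + ord('j') − ord('a') = 35
'r': a..z range, 26 + ord('r') − ord('a') = 43
'A': A..Z range, ord('A') − ord('A') = 0
'w': a..z range, 26 + ord('w') − ord('a') = 48
'v': a..z range, 26 + ord('v') − ord('a') = 47
'+': index 62
'X': A..Z range, ord('X') − ord('A') = 23

Answer: 35 43 0 48 47 62 23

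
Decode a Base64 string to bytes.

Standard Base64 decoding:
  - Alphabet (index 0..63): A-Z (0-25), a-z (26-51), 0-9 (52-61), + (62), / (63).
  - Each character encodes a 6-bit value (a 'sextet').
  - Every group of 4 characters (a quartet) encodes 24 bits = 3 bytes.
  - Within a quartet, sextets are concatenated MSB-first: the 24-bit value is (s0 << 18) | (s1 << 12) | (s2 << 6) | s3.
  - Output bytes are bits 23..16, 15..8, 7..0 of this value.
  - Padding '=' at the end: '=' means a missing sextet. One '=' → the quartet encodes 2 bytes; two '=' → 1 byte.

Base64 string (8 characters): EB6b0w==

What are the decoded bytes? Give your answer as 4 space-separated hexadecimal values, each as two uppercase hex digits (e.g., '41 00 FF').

Answer: 10 1E 9B D3

Derivation:
After char 0 ('E'=4): chars_in_quartet=1 acc=0x4 bytes_emitted=0
After char 1 ('B'=1): chars_in_quartet=2 acc=0x101 bytes_emitted=0
After char 2 ('6'=58): chars_in_quartet=3 acc=0x407A bytes_emitted=0
After char 3 ('b'=27): chars_in_quartet=4 acc=0x101E9B -> emit 10 1E 9B, reset; bytes_emitted=3
After char 4 ('0'=52): chars_in_quartet=1 acc=0x34 bytes_emitted=3
After char 5 ('w'=48): chars_in_quartet=2 acc=0xD30 bytes_emitted=3
Padding '==': partial quartet acc=0xD30 -> emit D3; bytes_emitted=4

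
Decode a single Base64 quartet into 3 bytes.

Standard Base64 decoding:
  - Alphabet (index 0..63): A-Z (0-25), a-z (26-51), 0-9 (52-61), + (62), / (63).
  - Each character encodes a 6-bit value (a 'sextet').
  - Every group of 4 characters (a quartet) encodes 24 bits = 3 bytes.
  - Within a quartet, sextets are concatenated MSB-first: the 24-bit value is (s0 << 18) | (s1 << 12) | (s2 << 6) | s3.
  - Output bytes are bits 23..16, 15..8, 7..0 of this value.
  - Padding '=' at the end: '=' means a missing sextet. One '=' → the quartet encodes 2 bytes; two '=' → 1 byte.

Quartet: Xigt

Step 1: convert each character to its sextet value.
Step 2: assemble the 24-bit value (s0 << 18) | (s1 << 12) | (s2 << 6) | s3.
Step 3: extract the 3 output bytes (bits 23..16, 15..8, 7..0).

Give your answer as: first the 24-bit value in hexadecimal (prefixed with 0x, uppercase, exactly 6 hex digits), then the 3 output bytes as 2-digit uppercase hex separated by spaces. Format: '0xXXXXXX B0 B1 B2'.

Sextets: X=23, i=34, g=32, t=45
24-bit: (23<<18) | (34<<12) | (32<<6) | 45
      = 0x5C0000 | 0x022000 | 0x000800 | 0x00002D
      = 0x5E282D
Bytes: (v>>16)&0xFF=5E, (v>>8)&0xFF=28, v&0xFF=2D

Answer: 0x5E282D 5E 28 2D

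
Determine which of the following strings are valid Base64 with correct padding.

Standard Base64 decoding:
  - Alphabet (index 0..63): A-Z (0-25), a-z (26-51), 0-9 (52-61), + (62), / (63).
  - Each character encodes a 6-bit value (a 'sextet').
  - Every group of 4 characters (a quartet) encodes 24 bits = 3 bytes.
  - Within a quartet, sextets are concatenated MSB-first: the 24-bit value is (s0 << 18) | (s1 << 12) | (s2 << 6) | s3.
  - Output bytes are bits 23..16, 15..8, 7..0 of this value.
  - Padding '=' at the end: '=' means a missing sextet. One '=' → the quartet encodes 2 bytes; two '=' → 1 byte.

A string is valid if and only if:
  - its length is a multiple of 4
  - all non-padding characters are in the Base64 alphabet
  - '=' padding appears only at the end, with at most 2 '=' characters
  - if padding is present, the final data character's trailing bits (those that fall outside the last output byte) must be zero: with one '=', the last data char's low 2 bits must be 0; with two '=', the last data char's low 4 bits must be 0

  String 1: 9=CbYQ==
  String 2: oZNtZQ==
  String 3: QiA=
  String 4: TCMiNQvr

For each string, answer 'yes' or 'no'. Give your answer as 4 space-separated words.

Answer: no yes yes yes

Derivation:
String 1: '9=CbYQ==' → invalid (bad char(s): ['=']; '=' in middle)
String 2: 'oZNtZQ==' → valid
String 3: 'QiA=' → valid
String 4: 'TCMiNQvr' → valid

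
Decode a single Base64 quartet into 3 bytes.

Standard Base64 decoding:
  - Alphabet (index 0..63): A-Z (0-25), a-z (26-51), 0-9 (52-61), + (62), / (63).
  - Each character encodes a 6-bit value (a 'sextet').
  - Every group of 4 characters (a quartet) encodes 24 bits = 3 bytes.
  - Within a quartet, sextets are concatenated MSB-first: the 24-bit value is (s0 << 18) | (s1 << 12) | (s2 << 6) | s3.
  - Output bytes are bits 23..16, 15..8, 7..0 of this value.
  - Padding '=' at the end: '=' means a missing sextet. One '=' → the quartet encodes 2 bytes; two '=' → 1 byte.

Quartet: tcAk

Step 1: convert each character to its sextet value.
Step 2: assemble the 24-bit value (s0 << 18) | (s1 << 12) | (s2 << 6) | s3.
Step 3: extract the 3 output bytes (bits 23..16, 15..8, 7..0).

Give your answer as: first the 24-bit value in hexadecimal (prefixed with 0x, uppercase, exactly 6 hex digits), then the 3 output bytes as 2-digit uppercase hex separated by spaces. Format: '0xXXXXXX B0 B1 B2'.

Answer: 0xB5C024 B5 C0 24

Derivation:
Sextets: t=45, c=28, A=0, k=36
24-bit: (45<<18) | (28<<12) | (0<<6) | 36
      = 0xB40000 | 0x01C000 | 0x000000 | 0x000024
      = 0xB5C024
Bytes: (v>>16)&0xFF=B5, (v>>8)&0xFF=C0, v&0xFF=24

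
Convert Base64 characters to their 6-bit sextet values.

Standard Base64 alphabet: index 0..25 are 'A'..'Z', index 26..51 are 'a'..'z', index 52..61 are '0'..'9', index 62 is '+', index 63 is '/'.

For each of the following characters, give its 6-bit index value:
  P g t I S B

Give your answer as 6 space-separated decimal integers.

Answer: 15 32 45 8 18 1

Derivation:
'P': A..Z range, ord('P') − ord('A') = 15
'g': a..z range, 26 + ord('g') − ord('a') = 32
't': a..z range, 26 + ord('t') − ord('a') = 45
'I': A..Z range, ord('I') − ord('A') = 8
'S': A..Z range, ord('S') − ord('A') = 18
'B': A..Z range, ord('B') − ord('A') = 1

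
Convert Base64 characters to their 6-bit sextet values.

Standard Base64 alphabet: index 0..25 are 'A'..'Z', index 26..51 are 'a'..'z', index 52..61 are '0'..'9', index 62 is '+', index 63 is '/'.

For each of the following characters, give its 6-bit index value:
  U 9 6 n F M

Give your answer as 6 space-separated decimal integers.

'U': A..Z range, ord('U') − ord('A') = 20
'9': 0..9 range, 52 + ord('9') − ord('0') = 61
'6': 0..9 range, 52 + ord('6') − ord('0') = 58
'n': a..z range, 26 + ord('n') − ord('a') = 39
'F': A..Z range, ord('F') − ord('A') = 5
'M': A..Z range, ord('M') − ord('A') = 12

Answer: 20 61 58 39 5 12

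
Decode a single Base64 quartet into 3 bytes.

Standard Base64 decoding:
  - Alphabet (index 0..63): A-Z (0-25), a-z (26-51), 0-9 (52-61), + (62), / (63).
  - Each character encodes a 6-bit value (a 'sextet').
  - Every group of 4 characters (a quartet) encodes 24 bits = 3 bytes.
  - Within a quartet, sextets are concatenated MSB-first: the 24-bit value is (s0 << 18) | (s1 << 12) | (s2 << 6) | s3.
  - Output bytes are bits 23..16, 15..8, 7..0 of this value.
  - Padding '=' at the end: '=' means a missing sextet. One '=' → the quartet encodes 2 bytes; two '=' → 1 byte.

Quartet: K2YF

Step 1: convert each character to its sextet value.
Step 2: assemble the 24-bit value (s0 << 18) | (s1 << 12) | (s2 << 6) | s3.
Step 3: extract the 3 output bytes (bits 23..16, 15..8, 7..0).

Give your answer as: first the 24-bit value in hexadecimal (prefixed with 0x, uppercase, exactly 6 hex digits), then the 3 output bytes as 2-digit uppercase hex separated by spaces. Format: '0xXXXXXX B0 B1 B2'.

Answer: 0x2B6605 2B 66 05

Derivation:
Sextets: K=10, 2=54, Y=24, F=5
24-bit: (10<<18) | (54<<12) | (24<<6) | 5
      = 0x280000 | 0x036000 | 0x000600 | 0x000005
      = 0x2B6605
Bytes: (v>>16)&0xFF=2B, (v>>8)&0xFF=66, v&0xFF=05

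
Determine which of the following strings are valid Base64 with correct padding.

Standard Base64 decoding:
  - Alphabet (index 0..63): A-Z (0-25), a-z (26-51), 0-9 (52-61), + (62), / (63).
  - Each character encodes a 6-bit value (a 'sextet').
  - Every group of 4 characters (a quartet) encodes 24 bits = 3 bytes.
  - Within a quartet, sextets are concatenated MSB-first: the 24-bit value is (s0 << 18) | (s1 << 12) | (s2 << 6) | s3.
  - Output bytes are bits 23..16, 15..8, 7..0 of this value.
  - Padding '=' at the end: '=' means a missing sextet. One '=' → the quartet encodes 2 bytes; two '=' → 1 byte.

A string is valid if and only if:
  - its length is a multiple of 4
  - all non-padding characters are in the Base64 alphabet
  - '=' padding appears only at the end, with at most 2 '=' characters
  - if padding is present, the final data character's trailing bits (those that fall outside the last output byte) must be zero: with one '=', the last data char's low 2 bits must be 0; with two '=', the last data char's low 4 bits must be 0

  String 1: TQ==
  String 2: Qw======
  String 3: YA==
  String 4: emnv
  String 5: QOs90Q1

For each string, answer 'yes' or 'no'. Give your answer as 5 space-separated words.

Answer: yes no yes yes no

Derivation:
String 1: 'TQ==' → valid
String 2: 'Qw======' → invalid (6 pad chars (max 2))
String 3: 'YA==' → valid
String 4: 'emnv' → valid
String 5: 'QOs90Q1' → invalid (len=7 not mult of 4)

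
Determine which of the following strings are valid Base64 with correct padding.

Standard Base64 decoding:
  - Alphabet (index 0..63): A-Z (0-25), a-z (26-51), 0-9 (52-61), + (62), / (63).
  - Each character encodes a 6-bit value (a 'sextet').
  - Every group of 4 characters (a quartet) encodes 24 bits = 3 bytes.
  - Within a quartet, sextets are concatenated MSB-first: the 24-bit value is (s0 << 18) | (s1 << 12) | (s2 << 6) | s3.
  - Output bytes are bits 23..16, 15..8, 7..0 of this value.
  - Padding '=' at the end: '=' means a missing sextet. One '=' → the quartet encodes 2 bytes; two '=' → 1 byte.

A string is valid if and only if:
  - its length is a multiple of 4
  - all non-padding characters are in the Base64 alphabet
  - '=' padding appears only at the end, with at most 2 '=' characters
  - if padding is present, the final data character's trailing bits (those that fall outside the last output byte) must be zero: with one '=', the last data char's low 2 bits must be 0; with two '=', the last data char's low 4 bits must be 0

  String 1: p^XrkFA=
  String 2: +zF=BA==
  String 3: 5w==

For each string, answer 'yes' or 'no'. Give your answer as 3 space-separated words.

String 1: 'p^XrkFA=' → invalid (bad char(s): ['^'])
String 2: '+zF=BA==' → invalid (bad char(s): ['=']; '=' in middle)
String 3: '5w==' → valid

Answer: no no yes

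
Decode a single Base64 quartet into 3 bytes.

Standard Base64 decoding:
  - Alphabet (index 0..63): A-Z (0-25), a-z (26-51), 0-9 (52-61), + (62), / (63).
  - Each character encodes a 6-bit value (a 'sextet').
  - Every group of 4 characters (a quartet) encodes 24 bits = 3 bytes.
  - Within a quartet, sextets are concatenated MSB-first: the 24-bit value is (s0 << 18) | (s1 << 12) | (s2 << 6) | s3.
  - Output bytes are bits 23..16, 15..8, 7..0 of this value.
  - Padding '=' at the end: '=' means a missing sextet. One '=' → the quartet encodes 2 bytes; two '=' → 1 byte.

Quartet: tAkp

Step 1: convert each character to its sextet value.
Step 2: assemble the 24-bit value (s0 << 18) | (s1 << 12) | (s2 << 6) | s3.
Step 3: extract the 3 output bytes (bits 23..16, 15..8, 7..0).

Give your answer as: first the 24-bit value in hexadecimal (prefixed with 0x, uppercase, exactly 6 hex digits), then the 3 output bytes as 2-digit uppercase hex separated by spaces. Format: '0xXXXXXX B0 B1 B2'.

Answer: 0xB40929 B4 09 29

Derivation:
Sextets: t=45, A=0, k=36, p=41
24-bit: (45<<18) | (0<<12) | (36<<6) | 41
      = 0xB40000 | 0x000000 | 0x000900 | 0x000029
      = 0xB40929
Bytes: (v>>16)&0xFF=B4, (v>>8)&0xFF=09, v&0xFF=29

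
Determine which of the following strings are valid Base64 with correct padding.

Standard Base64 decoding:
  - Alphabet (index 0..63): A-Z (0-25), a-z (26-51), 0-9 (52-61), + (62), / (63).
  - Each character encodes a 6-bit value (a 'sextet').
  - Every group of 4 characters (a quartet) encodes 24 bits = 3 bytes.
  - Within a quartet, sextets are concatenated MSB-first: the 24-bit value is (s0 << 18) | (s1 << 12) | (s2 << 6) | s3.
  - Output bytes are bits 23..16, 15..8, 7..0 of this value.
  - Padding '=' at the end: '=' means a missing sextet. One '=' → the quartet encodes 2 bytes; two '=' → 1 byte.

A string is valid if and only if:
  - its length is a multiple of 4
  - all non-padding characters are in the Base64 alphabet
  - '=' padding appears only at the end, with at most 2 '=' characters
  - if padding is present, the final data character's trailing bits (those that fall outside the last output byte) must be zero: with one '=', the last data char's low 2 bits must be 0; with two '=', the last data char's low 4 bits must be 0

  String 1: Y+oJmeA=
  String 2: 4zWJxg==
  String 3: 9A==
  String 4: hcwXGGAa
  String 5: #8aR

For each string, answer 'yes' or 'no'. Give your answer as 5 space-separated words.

Answer: yes yes yes yes no

Derivation:
String 1: 'Y+oJmeA=' → valid
String 2: '4zWJxg==' → valid
String 3: '9A==' → valid
String 4: 'hcwXGGAa' → valid
String 5: '#8aR' → invalid (bad char(s): ['#'])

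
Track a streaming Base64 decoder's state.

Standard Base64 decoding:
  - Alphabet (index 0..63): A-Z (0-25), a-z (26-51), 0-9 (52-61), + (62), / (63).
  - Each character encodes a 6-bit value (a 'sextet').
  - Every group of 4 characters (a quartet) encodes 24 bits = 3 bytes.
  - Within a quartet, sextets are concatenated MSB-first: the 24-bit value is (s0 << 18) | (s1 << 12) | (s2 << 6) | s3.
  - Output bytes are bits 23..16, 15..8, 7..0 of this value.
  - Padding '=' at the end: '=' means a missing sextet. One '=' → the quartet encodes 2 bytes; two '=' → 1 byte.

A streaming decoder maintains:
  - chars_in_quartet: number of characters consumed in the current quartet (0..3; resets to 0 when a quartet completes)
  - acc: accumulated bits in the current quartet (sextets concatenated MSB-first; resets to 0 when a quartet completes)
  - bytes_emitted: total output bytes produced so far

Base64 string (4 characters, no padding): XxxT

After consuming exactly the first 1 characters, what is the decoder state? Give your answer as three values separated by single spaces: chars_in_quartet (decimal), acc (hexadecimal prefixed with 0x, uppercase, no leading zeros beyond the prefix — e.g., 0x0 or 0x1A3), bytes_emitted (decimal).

Answer: 1 0x17 0

Derivation:
After char 0 ('X'=23): chars_in_quartet=1 acc=0x17 bytes_emitted=0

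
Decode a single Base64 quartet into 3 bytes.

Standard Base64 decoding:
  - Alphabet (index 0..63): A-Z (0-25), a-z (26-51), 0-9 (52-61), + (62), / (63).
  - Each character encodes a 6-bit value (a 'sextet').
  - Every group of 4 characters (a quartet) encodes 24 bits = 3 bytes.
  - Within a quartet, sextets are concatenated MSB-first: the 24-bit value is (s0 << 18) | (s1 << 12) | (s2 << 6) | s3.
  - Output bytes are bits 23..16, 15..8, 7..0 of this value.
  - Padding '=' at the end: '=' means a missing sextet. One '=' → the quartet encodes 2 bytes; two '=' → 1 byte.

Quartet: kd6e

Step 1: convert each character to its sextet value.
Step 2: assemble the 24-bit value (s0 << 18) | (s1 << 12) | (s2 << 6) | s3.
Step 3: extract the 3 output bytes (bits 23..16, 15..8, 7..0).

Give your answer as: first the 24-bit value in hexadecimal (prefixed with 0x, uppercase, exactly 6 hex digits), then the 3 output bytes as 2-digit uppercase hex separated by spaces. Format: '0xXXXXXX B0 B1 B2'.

Sextets: k=36, d=29, 6=58, e=30
24-bit: (36<<18) | (29<<12) | (58<<6) | 30
      = 0x900000 | 0x01D000 | 0x000E80 | 0x00001E
      = 0x91DE9E
Bytes: (v>>16)&0xFF=91, (v>>8)&0xFF=DE, v&0xFF=9E

Answer: 0x91DE9E 91 DE 9E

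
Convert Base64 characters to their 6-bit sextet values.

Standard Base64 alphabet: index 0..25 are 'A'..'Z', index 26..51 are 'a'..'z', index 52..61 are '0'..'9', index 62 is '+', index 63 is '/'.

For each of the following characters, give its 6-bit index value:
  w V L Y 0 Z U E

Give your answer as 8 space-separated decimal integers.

'w': a..z range, 26 + ord('w') − ord('a') = 48
'V': A..Z range, ord('V') − ord('A') = 21
'L': A..Z range, ord('L') − ord('A') = 11
'Y': A..Z range, ord('Y') − ord('A') = 24
'0': 0..9 range, 52 + ord('0') − ord('0') = 52
'Z': A..Z range, ord('Z') − ord('A') = 25
'U': A..Z range, ord('U') − ord('A') = 20
'E': A..Z range, ord('E') − ord('A') = 4

Answer: 48 21 11 24 52 25 20 4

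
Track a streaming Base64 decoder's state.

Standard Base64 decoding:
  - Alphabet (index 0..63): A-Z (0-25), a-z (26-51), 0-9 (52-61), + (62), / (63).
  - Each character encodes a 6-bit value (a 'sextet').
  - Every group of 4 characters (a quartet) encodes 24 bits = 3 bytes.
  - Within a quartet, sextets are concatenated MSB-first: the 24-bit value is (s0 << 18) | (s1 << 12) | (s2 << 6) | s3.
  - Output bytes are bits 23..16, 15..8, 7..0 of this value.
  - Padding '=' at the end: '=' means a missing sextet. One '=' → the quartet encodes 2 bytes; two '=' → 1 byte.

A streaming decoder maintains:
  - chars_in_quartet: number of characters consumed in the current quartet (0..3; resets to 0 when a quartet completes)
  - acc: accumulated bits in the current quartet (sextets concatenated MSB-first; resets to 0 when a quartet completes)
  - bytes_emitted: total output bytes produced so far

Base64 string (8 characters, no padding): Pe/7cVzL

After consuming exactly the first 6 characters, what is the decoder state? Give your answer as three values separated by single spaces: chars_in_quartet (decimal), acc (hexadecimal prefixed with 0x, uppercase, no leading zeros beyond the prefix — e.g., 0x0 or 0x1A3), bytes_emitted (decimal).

After char 0 ('P'=15): chars_in_quartet=1 acc=0xF bytes_emitted=0
After char 1 ('e'=30): chars_in_quartet=2 acc=0x3DE bytes_emitted=0
After char 2 ('/'=63): chars_in_quartet=3 acc=0xF7BF bytes_emitted=0
After char 3 ('7'=59): chars_in_quartet=4 acc=0x3DEFFB -> emit 3D EF FB, reset; bytes_emitted=3
After char 4 ('c'=28): chars_in_quartet=1 acc=0x1C bytes_emitted=3
After char 5 ('V'=21): chars_in_quartet=2 acc=0x715 bytes_emitted=3

Answer: 2 0x715 3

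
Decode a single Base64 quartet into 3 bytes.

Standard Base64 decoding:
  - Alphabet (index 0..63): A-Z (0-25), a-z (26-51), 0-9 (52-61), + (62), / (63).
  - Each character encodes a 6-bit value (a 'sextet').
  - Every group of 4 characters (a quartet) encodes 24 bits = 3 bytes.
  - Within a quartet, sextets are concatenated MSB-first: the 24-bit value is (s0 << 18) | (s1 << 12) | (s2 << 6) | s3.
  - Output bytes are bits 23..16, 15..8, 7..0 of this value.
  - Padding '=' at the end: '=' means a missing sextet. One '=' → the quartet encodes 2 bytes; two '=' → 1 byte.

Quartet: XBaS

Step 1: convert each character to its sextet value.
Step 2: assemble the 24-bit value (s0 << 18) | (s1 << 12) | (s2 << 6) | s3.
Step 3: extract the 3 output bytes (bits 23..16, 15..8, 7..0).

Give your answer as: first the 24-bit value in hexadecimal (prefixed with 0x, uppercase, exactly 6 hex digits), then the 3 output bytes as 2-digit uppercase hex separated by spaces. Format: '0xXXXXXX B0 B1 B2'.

Sextets: X=23, B=1, a=26, S=18
24-bit: (23<<18) | (1<<12) | (26<<6) | 18
      = 0x5C0000 | 0x001000 | 0x000680 | 0x000012
      = 0x5C1692
Bytes: (v>>16)&0xFF=5C, (v>>8)&0xFF=16, v&0xFF=92

Answer: 0x5C1692 5C 16 92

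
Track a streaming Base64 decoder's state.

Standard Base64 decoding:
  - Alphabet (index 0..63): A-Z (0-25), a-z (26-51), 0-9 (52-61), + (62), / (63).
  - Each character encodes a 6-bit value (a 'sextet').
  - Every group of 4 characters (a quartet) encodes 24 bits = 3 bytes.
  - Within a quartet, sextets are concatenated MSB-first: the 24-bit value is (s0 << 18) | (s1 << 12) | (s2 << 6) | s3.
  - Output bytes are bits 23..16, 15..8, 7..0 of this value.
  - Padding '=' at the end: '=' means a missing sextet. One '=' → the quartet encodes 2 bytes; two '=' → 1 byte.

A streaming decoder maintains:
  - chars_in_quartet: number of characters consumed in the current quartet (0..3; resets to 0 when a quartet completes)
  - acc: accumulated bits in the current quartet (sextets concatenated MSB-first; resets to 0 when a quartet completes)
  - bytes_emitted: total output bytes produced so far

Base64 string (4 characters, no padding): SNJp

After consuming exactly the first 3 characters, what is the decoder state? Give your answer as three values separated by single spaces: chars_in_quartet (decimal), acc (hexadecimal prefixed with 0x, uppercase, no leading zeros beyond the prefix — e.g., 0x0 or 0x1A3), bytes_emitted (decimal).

After char 0 ('S'=18): chars_in_quartet=1 acc=0x12 bytes_emitted=0
After char 1 ('N'=13): chars_in_quartet=2 acc=0x48D bytes_emitted=0
After char 2 ('J'=9): chars_in_quartet=3 acc=0x12349 bytes_emitted=0

Answer: 3 0x12349 0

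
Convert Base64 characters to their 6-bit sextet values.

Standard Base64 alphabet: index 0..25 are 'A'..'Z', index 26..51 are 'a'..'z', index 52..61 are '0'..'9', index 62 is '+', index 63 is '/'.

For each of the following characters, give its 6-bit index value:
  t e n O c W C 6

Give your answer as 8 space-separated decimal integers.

't': a..z range, 26 + ord('t') − ord('a') = 45
'e': a..z range, 26 + ord('e') − ord('a') = 30
'n': a..z range, 26 + ord('n') − ord('a') = 39
'O': A..Z range, ord('O') − ord('A') = 14
'c': a..z range, 26 + ord('c') − ord('a') = 28
'W': A..Z range, ord('W') − ord('A') = 22
'C': A..Z range, ord('C') − ord('A') = 2
'6': 0..9 range, 52 + ord('6') − ord('0') = 58

Answer: 45 30 39 14 28 22 2 58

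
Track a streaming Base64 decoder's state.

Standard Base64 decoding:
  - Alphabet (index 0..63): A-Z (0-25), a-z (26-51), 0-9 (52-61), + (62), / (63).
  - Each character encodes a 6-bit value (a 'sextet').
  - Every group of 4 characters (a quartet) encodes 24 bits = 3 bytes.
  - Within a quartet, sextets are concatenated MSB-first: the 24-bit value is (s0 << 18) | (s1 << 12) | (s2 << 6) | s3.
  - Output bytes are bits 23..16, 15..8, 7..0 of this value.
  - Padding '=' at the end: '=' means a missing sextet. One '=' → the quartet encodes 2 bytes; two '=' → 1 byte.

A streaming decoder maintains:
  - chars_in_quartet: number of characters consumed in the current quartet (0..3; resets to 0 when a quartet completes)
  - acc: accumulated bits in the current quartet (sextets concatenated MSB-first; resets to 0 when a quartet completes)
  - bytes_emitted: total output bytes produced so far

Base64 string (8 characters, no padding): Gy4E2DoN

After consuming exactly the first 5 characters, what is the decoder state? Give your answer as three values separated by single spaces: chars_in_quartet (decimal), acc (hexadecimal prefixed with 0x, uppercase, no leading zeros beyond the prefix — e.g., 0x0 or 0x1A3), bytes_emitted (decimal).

After char 0 ('G'=6): chars_in_quartet=1 acc=0x6 bytes_emitted=0
After char 1 ('y'=50): chars_in_quartet=2 acc=0x1B2 bytes_emitted=0
After char 2 ('4'=56): chars_in_quartet=3 acc=0x6CB8 bytes_emitted=0
After char 3 ('E'=4): chars_in_quartet=4 acc=0x1B2E04 -> emit 1B 2E 04, reset; bytes_emitted=3
After char 4 ('2'=54): chars_in_quartet=1 acc=0x36 bytes_emitted=3

Answer: 1 0x36 3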